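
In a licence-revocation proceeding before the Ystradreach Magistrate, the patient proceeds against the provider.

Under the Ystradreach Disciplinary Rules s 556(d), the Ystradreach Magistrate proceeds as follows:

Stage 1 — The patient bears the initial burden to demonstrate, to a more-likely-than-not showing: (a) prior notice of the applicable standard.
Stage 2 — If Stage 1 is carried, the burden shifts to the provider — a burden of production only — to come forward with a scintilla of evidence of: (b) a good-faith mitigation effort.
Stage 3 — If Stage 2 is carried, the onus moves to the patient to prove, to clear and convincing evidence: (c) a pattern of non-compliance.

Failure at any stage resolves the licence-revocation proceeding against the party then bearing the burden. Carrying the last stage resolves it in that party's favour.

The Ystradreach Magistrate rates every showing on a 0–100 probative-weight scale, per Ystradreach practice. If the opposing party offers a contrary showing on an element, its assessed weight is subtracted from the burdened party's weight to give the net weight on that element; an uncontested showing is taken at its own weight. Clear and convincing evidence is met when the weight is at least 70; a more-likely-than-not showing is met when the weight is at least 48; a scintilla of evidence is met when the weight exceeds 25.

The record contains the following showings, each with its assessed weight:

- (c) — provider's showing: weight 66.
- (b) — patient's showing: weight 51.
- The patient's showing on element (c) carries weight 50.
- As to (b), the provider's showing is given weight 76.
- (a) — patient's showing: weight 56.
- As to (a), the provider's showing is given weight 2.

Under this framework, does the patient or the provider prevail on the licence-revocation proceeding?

patient

Stage 1 (patient, a more-likely-than-not showing, weight is at least 48): (a) net 56−2=54 ≥ 48 — meets.
  The patient carries Stage 1; the provider now bears the burden.
Stage 2 (provider, a scintilla of evidence, weight exceeds 25): (b) net 76−51=25 ≤ 25 — fails.
  Not every element is met, so the provider fails to carry Stage 2.
The patient prevails.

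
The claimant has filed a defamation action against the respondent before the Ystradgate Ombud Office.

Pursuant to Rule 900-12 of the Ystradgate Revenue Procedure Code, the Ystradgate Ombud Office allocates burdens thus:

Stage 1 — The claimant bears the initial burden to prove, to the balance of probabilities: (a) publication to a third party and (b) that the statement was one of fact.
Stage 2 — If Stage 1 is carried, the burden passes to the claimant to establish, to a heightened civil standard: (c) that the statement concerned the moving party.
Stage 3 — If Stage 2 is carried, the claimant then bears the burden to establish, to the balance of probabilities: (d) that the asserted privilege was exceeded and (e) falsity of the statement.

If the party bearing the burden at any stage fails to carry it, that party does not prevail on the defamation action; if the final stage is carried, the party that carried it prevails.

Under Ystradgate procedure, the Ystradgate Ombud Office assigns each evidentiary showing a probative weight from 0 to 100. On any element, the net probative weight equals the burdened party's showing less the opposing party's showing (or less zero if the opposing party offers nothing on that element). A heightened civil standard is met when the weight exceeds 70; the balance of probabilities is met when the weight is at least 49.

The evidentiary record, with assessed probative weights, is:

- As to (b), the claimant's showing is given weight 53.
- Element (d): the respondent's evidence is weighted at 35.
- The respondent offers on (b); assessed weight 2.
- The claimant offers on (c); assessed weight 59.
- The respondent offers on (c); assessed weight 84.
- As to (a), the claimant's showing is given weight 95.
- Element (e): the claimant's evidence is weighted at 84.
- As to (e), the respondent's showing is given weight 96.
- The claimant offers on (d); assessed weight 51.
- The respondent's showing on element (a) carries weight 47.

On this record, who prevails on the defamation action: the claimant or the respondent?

Stage 1 (claimant, the balance of probabilities, weight is at least 49): (a) net 95−47=48 < 49 — fails; (b) net 53−2=51 ≥ 49 — meets.
  Stage 1 not carried; the claimant fails its burden.
So the respondent prevails.

respondent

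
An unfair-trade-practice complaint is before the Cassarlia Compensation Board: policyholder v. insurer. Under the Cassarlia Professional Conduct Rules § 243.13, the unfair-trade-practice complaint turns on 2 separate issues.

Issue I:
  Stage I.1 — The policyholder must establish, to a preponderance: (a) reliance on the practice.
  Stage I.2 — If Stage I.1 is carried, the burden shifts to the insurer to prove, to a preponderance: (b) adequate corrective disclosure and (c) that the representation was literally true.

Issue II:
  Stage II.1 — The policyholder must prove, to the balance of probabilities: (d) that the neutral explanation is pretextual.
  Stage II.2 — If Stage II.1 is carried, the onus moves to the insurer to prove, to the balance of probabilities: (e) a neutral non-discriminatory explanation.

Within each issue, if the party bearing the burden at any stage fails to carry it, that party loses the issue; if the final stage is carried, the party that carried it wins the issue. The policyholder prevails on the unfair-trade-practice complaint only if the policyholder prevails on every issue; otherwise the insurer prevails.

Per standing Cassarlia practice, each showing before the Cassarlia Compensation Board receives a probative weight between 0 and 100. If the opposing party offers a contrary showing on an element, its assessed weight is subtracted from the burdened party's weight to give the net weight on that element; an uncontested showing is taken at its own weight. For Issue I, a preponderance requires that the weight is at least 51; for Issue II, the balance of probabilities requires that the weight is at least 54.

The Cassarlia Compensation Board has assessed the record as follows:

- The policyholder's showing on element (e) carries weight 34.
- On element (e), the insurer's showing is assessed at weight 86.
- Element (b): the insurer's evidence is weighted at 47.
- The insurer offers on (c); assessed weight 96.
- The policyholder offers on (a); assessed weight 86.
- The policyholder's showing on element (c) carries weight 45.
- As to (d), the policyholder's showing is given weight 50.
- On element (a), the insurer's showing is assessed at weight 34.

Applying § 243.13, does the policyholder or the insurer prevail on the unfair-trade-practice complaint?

— Issue I —
Stage I.1 — burden on policyholder; standard: a preponderance (weight is at least 51).
    (a): 86 − 34 = 52 ≥ 51 [met]
  All elements met. The burden passes to the insurer.
Stage I.2 — burden on insurer; standard: a preponderance (weight is at least 51).
    (b): 47 < 51 [not met]
    (c): 96 − 45 = 51 ≥ 51 [met]
  Not every element is met, so the insurer fails to carry Stage I.2.
The policyholder prevails on this issue.
— Issue II —
Stage II.1 (policyholder, the balance of probabilities, weight is at least 54): (d) 50 < 54 — fails.
  The policyholder does not carry Stage II.1.
So the insurer prevails on this issue.
Per-issue: Issue I → policyholder; Issue II → insurer. The policyholder must prevail on every issue; overall, the insurer prevails.

insurer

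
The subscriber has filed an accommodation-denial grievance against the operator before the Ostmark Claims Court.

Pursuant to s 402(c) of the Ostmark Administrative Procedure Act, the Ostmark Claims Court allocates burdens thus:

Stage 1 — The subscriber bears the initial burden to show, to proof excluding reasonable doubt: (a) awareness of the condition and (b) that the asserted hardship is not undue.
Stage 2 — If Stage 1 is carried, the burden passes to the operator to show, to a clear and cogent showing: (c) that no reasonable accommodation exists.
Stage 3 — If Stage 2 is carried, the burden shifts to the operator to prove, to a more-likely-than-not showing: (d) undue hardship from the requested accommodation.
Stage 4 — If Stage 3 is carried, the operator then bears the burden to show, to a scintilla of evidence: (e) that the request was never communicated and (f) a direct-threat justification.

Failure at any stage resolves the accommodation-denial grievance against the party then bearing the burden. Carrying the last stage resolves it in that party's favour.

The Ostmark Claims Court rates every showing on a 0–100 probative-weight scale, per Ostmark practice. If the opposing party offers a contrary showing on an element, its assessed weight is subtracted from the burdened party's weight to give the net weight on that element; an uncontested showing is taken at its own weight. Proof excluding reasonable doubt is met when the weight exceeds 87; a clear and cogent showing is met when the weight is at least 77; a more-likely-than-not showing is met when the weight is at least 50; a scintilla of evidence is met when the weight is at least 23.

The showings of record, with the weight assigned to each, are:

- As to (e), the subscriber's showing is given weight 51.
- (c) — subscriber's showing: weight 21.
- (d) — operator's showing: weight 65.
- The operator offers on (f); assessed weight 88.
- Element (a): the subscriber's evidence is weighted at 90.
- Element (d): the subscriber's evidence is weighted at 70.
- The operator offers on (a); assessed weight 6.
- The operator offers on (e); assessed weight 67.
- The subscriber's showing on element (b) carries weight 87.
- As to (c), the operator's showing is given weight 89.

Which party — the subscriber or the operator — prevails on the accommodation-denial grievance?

operator

At Stage 1 the subscriber must meet proof excluding reasonable doubt (weight exceeds 87): on (a) the weight is 90 less the opposing 6 gives net 84, ≤ 87, so (a) does not meet the standard; on (b) the weight is 87, which does not exceed 87, so (b) does not meet the standard.
  Not every element is met, so the subscriber fails to carry Stage 1.
The analysis ends at Stage 1; the operator prevails.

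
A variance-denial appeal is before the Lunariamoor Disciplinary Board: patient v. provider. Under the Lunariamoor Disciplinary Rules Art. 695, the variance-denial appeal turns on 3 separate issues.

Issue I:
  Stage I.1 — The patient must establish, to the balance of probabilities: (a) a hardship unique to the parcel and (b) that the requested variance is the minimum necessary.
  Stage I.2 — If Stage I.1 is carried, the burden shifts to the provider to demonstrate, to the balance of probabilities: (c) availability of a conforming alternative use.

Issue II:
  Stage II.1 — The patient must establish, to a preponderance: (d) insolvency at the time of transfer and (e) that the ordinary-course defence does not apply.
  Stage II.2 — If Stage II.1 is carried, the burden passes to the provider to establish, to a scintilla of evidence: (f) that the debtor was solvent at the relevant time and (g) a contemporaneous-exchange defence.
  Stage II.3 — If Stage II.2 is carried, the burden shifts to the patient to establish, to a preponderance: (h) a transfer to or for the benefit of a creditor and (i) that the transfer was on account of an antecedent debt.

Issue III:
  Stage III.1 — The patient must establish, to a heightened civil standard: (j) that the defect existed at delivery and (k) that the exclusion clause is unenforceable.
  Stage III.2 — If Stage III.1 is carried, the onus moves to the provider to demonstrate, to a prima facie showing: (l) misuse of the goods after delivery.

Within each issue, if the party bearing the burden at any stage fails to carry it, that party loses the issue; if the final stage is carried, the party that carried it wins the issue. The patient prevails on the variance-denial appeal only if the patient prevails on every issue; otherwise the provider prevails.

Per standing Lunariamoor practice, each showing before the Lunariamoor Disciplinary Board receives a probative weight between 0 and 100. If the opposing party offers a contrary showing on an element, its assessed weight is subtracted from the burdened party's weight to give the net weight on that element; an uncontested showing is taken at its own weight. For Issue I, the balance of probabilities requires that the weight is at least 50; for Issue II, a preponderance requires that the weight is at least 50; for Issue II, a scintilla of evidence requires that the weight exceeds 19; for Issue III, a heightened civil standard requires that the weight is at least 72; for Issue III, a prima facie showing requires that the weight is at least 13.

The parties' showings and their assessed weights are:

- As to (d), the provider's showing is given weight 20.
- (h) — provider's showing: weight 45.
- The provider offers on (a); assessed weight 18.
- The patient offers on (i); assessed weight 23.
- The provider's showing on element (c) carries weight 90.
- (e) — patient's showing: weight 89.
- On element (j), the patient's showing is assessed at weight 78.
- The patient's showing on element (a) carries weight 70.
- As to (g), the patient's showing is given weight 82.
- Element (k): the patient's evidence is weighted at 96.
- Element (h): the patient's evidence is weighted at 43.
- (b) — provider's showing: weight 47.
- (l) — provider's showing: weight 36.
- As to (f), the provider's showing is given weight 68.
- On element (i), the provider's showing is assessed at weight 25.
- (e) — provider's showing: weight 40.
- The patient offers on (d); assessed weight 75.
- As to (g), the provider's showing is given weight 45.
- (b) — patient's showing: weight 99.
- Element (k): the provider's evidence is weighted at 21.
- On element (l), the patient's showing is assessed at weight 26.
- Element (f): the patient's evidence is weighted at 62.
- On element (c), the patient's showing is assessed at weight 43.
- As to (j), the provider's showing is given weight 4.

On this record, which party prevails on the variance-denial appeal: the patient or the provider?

— Issue I —
Stage I.1 — burden on patient; standard: the balance of probabilities (weight is at least 50).
    (a): 70 − 18 = 52 ≥ 50 [met]
    (b): 99 − 47 = 52 ≥ 50 [met]
  Stage I.1 carried; the burden shifts to the provider.
Stage I.2 — burden on provider; standard: the balance of probabilities (weight is at least 50).
    (c): 90 − 43 = 47 < 50 [not met]
  The provider does not carry Stage I.2.
The patient prevails on this issue.
— Issue II —
Stage II.1 (patient, a preponderance, weight is at least 50): (d) net 75−20=55 ≥ 50 — meets; (e) net 89−40=49 < 50 — fails.
  Stage II.1 not carried; the patient fails its burden.
The analysis ends at Stage II.1; the provider prevails on this issue.
— Issue III —
At Stage III.1 the patient must meet a heightened civil standard (weight is at least 72): on (j) the weight is 78 less the opposing 4 gives net 74, ≥ 72, so (j) meets the standard; on (k) the weight is 96 less the opposing 21 gives net 75, ≥ 72, so (k) meets the standard.
  All elements met. The burden passes to the provider.
At Stage III.2 the provider must meet a prima facie showing (weight is at least 13): on (l) the weight is 36 less the opposing 26 gives net 10, < 13, so (l) does not meet the standard.
  Stage III.2 not carried; the provider fails its burden.
So the patient prevails on this issue.
Per-issue: Issue I → patient; Issue II → provider; Issue III → patient. The patient must prevail on every issue; overall, the provider prevails.

provider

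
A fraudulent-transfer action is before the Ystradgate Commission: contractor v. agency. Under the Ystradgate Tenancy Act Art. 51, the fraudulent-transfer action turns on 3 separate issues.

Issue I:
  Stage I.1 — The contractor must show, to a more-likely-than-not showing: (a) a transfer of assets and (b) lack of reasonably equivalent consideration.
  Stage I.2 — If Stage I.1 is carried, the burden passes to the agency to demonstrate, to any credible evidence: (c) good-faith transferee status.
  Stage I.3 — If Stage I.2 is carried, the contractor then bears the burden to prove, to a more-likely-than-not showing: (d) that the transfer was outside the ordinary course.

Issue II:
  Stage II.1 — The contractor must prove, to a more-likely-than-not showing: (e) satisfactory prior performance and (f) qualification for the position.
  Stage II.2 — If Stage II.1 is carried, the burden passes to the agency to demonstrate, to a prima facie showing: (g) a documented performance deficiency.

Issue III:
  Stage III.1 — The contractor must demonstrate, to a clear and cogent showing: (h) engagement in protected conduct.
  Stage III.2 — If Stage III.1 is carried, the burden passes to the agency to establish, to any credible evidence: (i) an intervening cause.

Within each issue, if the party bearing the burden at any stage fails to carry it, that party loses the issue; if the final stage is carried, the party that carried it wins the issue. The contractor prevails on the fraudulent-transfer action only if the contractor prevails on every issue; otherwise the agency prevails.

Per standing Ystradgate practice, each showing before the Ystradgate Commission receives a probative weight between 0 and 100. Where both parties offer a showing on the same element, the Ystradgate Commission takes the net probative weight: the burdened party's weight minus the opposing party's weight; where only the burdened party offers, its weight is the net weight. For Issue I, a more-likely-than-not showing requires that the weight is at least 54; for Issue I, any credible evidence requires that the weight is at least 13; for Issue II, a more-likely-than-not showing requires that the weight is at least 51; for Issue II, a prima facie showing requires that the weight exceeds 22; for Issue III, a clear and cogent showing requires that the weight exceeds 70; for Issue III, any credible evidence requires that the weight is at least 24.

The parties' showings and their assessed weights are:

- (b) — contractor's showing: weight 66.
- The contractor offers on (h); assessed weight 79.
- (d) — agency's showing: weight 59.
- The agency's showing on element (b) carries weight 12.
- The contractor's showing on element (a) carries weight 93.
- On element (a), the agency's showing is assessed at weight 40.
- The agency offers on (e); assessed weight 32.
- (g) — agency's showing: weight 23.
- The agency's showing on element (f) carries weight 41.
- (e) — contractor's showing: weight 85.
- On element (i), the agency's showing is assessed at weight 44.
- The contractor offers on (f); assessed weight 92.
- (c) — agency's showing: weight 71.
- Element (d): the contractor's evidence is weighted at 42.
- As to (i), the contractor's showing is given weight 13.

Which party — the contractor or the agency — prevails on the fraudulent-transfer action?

agency

— Issue I —
At Stage I.1 the contractor must meet a more-likely-than-not showing (weight is at least 54): on (a) the weight is 93 less the opposing 40 gives net 53, which does not reach 54, so (a) does not meet the standard; on (b) the weight is 66 less the opposing 12 gives net 54, which does reach 54, so (b) meets the standard.
  The contractor does not carry Stage I.1.
The agency prevails on this issue.
— Issue II —
At Stage II.1 the contractor must meet a more-likely-than-not showing (weight is at least 51): on (e) the weight is 85 less the opposing 32 gives net 53, ≥ 51, so (e) meets the standard; on (f) the weight is 92 less the opposing 41 gives net 51, which does reach 51, so (f) meets the standard.
  Stage II.1 is satisfied; the onus moves to the agency.
At Stage II.2 the agency must meet a prima facie showing (weight exceeds 22): on (g) the weight is 23, which does exceed 22, so (g) meets the standard.
  Stage II.2 carried; the final stage is satisfied.
All stages carried — the agency prevails on this issue.
— Issue III —
Stage III.1 (contractor, a clear and cogent showing, weight exceeds 70): (h) 79 > 70 — meets.
  Stage III.1 is satisfied; the onus moves to the agency.
Stage III.2 (agency, any credible evidence, weight is at least 24): (i) net 44−13=31 ≥ 24 — meets.
  Stage III.2 carried; the final stage is satisfied.
With every stage satisfied, the agency prevails on this issue.
Per-issue: Issue I → agency; Issue II → agency; Issue III → agency. The contractor must prevail on every issue; overall, the agency prevails.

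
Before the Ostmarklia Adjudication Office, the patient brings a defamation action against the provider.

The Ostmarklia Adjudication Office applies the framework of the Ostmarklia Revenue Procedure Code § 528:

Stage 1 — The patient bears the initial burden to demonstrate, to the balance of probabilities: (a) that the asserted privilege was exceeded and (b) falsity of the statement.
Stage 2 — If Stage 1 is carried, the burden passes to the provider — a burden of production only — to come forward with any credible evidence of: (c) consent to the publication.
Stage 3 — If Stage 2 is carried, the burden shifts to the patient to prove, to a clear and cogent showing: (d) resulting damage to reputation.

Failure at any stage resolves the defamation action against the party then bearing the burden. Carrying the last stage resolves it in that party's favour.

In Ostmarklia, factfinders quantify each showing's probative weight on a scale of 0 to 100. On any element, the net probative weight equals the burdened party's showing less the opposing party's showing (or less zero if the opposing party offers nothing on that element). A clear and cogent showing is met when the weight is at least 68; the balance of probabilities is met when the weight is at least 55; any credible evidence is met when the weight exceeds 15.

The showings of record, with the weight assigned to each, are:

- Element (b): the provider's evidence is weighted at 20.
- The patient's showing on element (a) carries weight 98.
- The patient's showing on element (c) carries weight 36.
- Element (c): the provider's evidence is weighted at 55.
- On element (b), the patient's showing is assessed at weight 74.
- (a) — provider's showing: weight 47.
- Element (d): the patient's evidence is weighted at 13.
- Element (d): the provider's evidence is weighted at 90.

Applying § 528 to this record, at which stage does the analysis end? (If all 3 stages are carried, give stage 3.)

stage 1

Stage 1 — burden on patient; standard: the balance of probabilities (weight is at least 55).
    (a): 98 − 47 = 51 < 55 [not met]
    (b): 74 − 20 = 54 < 55 [not met]
  The patient does not carry Stage 1.
The provider prevails.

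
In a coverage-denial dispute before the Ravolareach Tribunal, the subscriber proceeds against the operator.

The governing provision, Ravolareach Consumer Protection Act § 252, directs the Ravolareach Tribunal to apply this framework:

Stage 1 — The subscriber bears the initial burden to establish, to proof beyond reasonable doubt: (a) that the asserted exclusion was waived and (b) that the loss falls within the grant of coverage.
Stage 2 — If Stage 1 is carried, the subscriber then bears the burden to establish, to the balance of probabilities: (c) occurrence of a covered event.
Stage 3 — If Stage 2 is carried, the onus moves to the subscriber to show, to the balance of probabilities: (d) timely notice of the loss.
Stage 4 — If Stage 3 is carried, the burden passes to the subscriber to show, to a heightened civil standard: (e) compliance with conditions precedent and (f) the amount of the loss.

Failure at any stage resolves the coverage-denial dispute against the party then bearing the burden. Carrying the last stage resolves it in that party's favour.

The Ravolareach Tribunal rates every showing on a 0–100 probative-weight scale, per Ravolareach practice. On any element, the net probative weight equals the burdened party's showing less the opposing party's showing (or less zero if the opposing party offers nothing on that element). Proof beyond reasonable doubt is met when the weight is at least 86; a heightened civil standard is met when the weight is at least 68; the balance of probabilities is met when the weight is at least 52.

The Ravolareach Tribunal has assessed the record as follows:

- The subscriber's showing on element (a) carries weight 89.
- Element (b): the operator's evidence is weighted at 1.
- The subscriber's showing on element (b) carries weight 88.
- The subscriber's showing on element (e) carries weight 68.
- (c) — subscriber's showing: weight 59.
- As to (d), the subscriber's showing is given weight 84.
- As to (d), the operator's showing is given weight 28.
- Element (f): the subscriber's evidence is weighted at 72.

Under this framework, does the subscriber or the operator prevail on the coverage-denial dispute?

At Stage 1 the subscriber must meet proof beyond reasonable doubt (weight is at least 86): on (a) the weight is 89, ≥ 86, so (a) meets the standard; on (b) the weight is 88 less the opposing 1 gives net 87, which does reach 86, so (b) meets the standard.
  All elements met. The subscriber retains the burden for Stage 2.
At Stage 2 the subscriber must meet the balance of probabilities (weight is at least 52): on (c) the weight is 59, ≥ 52, so (c) meets the standard.
  Stage 2 is satisfied; the subscriber continues to bear the burden.
At Stage 3 the subscriber must meet the balance of probabilities (weight is at least 52): on (d) the weight is 84 less the opposing 28 gives net 56, ≥ 52, so (d) meets the standard.
  Stage 3 is satisfied; the subscriber continues to bear the burden.
At Stage 4 the subscriber must meet a heightened civil standard (weight is at least 68): on (e) the weight is 68, ≥ 68, so (e) meets the standard; on (f) the weight is 72, which does reach 68, so (f) meets the standard.
  The subscriber carries the last stage.
All stages carried — the subscriber prevails.

subscriber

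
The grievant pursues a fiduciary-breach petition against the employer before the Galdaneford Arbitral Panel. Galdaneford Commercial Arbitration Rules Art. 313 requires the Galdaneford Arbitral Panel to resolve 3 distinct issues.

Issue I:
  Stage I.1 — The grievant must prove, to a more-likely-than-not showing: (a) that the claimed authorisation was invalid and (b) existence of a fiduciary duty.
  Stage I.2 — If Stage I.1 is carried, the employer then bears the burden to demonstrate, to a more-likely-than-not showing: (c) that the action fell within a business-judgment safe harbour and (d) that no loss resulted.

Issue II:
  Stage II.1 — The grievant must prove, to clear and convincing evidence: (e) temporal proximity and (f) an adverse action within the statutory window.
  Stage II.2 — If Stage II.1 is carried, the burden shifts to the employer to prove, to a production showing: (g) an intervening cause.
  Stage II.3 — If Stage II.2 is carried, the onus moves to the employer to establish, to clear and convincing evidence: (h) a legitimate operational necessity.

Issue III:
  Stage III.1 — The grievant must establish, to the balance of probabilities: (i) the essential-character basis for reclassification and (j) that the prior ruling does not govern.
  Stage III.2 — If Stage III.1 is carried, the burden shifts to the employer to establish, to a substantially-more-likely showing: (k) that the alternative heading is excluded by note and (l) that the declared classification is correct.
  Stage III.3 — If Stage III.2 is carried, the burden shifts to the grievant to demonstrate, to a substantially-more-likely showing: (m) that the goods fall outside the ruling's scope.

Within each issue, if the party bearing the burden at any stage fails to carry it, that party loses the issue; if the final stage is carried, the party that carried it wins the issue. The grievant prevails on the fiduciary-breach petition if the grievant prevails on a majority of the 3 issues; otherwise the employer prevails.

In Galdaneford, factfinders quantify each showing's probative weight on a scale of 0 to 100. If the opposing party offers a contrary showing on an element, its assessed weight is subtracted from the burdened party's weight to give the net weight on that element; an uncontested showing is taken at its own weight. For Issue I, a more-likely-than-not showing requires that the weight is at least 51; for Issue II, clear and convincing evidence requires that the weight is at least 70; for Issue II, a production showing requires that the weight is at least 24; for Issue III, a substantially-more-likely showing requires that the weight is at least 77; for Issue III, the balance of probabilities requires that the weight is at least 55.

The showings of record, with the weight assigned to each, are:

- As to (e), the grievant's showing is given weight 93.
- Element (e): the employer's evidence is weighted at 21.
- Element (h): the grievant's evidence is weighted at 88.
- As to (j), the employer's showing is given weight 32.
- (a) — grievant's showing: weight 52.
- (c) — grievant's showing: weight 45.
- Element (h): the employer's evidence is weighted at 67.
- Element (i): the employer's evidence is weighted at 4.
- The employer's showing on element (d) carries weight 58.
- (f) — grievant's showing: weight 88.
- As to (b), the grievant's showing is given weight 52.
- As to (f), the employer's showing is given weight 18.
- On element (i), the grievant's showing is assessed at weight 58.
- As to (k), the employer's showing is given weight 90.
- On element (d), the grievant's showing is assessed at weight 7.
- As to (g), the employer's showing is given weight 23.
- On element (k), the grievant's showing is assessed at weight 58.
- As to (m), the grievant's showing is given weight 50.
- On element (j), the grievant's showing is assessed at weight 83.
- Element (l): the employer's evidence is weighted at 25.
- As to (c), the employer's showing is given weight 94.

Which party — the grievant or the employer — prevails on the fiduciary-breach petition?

— Issue I —
At Stage I.1 the grievant must meet a more-likely-than-not showing (weight is at least 51): on (a) the weight is 52, which does reach 51, so (a) meets the standard; on (b) the weight is 52, which does reach 51, so (b) meets the standard.
  Stage I.1 is satisfied; the onus moves to the employer.
At Stage I.2 the employer must meet a more-likely-than-not showing (weight is at least 51): on (c) the weight is 94 less the opposing 45 gives net 49, < 51, so (c) does not meet the standard; on (d) the weight is 58 less the opposing 7 gives net 51, which does reach 51, so (d) meets the standard.
  Not every element is met, so the employer fails to carry Stage I.2.
The analysis ends at Stage I.2; the grievant prevails on this issue.
— Issue II —
Stage II.1 — burden on grievant; standard: clear and convincing evidence (weight is at least 70).
    (e): 93 − 21 = 72 ≥ 70 [met]
    (f): 88 − 18 = 70 ≥ 70 [met]
  All elements met. The burden passes to the employer.
Stage II.2 — burden on employer; standard: a production showing (weight is at least 24).
    (g): 23 < 24 [not met]
  Stage II.2 not carried; the employer fails its burden.
The analysis ends at Stage II.2; the grievant prevails on this issue.
— Issue III —
Stage III.1 (grievant, the balance of probabilities, weight is at least 55): (i) net 58−4=54 < 55 — fails; (j) net 83−32=51 < 55 — fails.
  Stage III.1 not carried; the grievant fails its burden.
The analysis ends at Stage III.1; the employer prevails on this issue.
Per-issue: Issue I → grievant; Issue II → grievant; Issue III → employer. The grievant must prevail on a majority of issues; overall, the grievant prevails.

grievant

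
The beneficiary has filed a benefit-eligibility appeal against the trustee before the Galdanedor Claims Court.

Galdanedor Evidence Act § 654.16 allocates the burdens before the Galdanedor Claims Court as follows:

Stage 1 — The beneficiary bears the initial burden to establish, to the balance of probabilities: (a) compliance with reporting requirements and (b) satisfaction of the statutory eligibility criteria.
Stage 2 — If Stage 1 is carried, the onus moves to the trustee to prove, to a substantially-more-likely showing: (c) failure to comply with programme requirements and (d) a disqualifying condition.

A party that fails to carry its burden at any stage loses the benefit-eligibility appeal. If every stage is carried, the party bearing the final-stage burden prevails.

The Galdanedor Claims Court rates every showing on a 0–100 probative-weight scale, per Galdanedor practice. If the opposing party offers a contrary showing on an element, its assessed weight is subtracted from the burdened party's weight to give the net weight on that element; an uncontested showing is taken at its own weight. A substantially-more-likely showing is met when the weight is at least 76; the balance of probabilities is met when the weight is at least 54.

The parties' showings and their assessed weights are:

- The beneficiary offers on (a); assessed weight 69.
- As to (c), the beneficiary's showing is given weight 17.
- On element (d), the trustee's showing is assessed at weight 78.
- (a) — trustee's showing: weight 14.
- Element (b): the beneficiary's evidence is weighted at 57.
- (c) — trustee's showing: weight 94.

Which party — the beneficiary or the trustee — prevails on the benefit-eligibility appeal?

Stage 1 — burden on beneficiary; standard: the balance of probabilities (weight is at least 54).
    (a): 69 − 14 = 55 ≥ 54 [met]
    (b): 57 ≥ 54 [met]
  Stage 1 carried; the burden shifts to the trustee.
Stage 2 — burden on trustee; standard: a substantially-more-likely showing (weight is at least 76).
    (c): 94 − 17 = 77 ≥ 76 [met]
    (d): 78 ≥ 76 [met]
  The trustee carries the last stage.
Every stage carried; the trustee prevails.

trustee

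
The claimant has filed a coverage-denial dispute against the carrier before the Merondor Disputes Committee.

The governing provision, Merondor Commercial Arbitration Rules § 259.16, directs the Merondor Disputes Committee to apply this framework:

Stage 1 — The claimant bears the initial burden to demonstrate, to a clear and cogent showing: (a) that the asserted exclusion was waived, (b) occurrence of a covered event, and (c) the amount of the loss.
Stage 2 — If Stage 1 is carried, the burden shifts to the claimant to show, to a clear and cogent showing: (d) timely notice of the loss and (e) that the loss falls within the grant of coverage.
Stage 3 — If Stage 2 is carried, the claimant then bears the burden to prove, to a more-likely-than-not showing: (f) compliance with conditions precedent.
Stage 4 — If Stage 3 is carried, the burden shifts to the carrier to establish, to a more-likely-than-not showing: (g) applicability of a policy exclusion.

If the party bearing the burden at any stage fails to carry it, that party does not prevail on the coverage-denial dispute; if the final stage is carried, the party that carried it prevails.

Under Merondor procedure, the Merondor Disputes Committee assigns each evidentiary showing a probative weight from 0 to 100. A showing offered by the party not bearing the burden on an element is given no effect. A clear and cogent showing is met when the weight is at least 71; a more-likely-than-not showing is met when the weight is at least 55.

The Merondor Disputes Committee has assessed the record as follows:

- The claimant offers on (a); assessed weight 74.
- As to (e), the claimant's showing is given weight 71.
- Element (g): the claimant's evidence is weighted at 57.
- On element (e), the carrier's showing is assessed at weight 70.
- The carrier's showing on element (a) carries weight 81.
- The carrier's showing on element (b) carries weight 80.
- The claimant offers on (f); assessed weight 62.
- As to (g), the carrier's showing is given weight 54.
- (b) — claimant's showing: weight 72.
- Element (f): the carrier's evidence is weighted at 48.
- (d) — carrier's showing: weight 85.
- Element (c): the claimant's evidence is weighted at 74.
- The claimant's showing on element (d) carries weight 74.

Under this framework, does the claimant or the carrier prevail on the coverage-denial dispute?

claimant

Stage 1 (claimant, a clear and cogent showing, weight is at least 71): (a) 74 (carrier's 81 disregarded) ≥ 71 — meets; (b) 72 (carrier's 80 disregarded) ≥ 71 — meets; (c) 74 ≥ 71 — meets.
  All elements met. The claimant retains the burden for Stage 2.
Stage 2 (claimant, a clear and cogent showing, weight is at least 71): (d) 74 (carrier's 85 disregarded) ≥ 71 — meets; (e) 71 (carrier's 70 disregarded) ≥ 71 — meets.
  Stage 2 is satisfied; the claimant continues to bear the burden.
Stage 3 (claimant, a more-likely-than-not showing, weight is at least 55): (f) 62 (carrier's 48 disregarded) ≥ 55 — meets.
  All elements met. The burden passes to the carrier.
Stage 4 (carrier, a more-likely-than-not showing, weight is at least 55): (g) 54 (claimant's 57 disregarded) < 55 — fails.
  The carrier does not carry Stage 4.
So the claimant prevails.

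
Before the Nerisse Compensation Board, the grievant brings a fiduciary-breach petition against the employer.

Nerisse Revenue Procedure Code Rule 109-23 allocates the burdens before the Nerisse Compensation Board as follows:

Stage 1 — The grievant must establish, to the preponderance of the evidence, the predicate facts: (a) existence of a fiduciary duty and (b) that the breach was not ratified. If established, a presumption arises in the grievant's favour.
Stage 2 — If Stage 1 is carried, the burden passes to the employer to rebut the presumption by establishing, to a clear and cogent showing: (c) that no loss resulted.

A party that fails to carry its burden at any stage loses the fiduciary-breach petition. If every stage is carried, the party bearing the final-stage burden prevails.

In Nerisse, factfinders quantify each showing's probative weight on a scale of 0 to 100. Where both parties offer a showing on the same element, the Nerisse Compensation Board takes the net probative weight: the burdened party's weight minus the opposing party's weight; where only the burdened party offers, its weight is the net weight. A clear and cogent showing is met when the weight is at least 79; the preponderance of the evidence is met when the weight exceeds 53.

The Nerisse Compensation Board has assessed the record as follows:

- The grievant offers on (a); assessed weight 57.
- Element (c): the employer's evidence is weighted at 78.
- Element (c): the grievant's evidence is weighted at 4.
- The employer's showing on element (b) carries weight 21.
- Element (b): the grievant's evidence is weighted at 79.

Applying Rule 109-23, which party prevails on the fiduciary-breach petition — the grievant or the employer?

Stage 1 (grievant, the preponderance of the evidence, weight exceeds 53): (a) 57 > 53 — meets; (b) net 79−21=58 > 53 — meets.
  The grievant carries Stage 1; the employer now bears the burden.
Stage 2 (employer, a clear and cogent showing, weight is at least 79): (c) net 78−4=74 < 79 — fails.
  The employer does not carry Stage 2.
So the grievant prevails.

grievant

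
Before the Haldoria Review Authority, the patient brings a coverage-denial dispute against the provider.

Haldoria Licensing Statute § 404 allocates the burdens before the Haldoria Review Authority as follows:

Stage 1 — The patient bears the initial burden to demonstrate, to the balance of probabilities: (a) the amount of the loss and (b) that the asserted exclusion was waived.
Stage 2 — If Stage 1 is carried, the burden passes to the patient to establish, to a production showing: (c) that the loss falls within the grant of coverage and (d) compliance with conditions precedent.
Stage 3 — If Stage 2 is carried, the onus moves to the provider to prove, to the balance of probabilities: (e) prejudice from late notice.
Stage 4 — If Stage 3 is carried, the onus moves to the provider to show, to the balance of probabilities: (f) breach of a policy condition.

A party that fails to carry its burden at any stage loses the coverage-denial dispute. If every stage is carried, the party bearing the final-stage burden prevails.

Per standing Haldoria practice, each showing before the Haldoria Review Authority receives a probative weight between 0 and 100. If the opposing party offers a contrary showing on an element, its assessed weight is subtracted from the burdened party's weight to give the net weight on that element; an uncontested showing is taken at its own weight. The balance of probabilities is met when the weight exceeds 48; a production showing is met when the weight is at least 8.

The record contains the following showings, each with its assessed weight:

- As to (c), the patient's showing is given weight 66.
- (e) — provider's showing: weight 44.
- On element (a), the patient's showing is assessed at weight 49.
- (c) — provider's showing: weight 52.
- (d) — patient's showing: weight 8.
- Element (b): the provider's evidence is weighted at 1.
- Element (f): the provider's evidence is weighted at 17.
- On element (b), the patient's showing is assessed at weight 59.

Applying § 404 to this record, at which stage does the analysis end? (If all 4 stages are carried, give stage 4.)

At Stage 1 the patient must meet the balance of probabilities (weight exceeds 48): on (a) the weight is 49, > 48, so (a) meets the standard; on (b) the weight is 59 less the opposing 1 gives net 58, which does exceed 48, so (b) meets the standard.
  Stage 1 is satisfied; the patient continues to bear the burden.
At Stage 2 the patient must meet a production showing (weight is at least 8): on (c) the weight is 66 less the opposing 52 gives net 14, which does reach 8, so (c) meets the standard; on (d) the weight is 8, ≥ 8, so (d) meets the standard.
  Stage 2 is satisfied; the onus moves to the provider.
At Stage 3 the provider must meet the balance of probabilities (weight exceeds 48): on (e) the weight is 44, ≤ 48, so (e) does not meet the standard.
  Not every element is met, so the provider fails to carry Stage 3.
The analysis ends at Stage 3; the patient prevails.

stage 3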